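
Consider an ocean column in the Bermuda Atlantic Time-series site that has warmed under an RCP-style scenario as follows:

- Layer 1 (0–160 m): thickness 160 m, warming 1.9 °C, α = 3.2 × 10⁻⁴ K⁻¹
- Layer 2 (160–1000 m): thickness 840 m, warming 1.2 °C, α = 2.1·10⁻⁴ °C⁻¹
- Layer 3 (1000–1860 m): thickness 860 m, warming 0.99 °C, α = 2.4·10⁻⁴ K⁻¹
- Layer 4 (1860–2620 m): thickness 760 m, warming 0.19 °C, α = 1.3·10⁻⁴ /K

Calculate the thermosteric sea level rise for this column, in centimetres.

about 53.2 cm

Layer 1: 160 × 1.9 × 3.2×10⁻⁴ = 0.09728 m
Layer 2: 2.1×10⁻⁴ × 1.2 × 840 = 0.21168 m
Layer 3: 860 × 2.4×10⁻⁴ × 0.99 = 0.204336 m
0.19 × 1.3×10⁻⁴ × 760 = 0.018772 m
Δh = 0.09728 + 0.21168 + 0.204336 + 0.018772 = 0.532068 m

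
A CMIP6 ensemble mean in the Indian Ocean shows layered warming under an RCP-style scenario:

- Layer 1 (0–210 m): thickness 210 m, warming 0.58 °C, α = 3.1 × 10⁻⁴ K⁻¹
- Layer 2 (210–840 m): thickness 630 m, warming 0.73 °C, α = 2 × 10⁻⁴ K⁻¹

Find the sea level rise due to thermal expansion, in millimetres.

Δh = 130 mm

3.1×10⁻⁴ × 0.58 × 210 = 0.037758 m
Layer 2: 2×10⁻⁴ × 0.73 × 630 = 0.09198 m
Δh = 0.037758 + 0.09198 = 0.129738 m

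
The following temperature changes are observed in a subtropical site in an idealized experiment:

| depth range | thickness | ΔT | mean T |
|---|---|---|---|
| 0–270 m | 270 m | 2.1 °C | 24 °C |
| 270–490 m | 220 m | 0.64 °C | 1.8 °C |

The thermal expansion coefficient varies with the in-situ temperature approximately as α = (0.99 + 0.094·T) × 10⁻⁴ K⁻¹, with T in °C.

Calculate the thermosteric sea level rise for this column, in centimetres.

Δh = 20 cm

Layer 1: α = (0.99 + 0.094×24)×10⁻⁴ = 3.246×10⁻⁴ K⁻¹
Layer 2: α = (0.99 + 0.094×1.8)×10⁻⁴ = 1.1592×10⁻⁴ K⁻¹
Layer 1: 3.246×10⁻⁴ × 2.1 × 270 = 0.1840482 m
270–490 m: 1.1592×10⁻⁴ × 0.64 × 220 = 0.016321536 m
Δh = 0.1840482 + 0.016321536 = 0.200369736 m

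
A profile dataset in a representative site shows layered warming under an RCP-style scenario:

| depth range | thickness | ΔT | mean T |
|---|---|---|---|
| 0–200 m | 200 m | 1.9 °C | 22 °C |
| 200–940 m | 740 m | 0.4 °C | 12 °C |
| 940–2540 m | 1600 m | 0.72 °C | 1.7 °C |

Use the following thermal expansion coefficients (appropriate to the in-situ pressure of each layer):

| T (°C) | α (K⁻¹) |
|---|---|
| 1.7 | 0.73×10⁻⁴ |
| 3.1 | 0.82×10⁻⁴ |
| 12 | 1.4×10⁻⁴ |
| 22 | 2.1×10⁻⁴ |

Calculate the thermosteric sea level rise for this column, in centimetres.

Layer 1 at 22 °C → α = 2.1×10⁻⁴ K⁻¹
Layer 2 at 12 °C → α = 1.4×10⁻⁴ K⁻¹
Layer 3 at 1.7 °C → α = 0.73×10⁻⁴ K⁻¹
0–200 m: 1.9 × 200 × 2.1×10⁻⁴ = 0.07980 m
Layer 2: 1.4×10⁻⁴ × 0.4 × 740 = 0.04144 m
Layer 3: 0.72 × 0.73×10⁻⁴ × 1600 = 0.084096 m
Δh = 0.07980 + 0.04144 + 0.084096 = 0.205336 m ≈ 20.5 cm

20.5 cm of thermosteric rise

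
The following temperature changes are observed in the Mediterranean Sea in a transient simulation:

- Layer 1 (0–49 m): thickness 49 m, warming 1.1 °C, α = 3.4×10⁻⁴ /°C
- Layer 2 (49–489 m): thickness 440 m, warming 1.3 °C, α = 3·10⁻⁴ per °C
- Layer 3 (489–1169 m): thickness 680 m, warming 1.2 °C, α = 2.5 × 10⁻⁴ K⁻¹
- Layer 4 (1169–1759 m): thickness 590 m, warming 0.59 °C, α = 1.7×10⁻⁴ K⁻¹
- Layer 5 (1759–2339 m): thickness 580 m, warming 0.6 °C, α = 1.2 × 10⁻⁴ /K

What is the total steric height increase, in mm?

Δh = 490 mm

0–49 m: 3.4×10⁻⁴ × 49 × 1.1 = 0.018326 m
49–489 m: 3×10⁻⁴ × 440 × 1.3 = 0.17160 m
1.2 × 2.5×10⁻⁴ × 680 = 0.20400 m
1169–1759 m: 0.59 × 1.7×10⁻⁴ × 590 = 0.059177 m
Layer 5: 1.2×10⁻⁴ × 0.6 × 580 = 0.04176 m
Δh = 0.018326 + 0.17160 + 0.20400 + 0.059177 + 0.04176 = 0.494863 m ≈ 490 mm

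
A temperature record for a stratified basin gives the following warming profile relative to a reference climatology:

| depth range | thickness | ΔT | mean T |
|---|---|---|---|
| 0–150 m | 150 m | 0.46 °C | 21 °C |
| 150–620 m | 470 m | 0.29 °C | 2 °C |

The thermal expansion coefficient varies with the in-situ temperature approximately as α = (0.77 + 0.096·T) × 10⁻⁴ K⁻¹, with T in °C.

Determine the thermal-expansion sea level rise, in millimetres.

Layer 1: α = (0.77 + 0.096×21)×10⁻⁴ = 2.786×10⁻⁴ K⁻¹
Layer 2: α = (0.77 + 0.096×2)×10⁻⁴ = 0.962×10⁻⁴ K⁻¹
2.786×10⁻⁴ × 150 × 0.46 = 0.0192234 m
150–620 m: 0.29 × 470 × 0.962×10⁻⁴ = 0.01311206 m
Δh = 0.0192234 + 0.01311206 = 0.03233546 m ≈ 32.3 mm

32.3 mm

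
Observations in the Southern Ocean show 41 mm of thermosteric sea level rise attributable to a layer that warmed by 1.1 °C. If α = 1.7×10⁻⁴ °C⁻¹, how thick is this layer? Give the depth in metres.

H = Δh/(αΔT) = 0.041 / (1.7×10⁻⁴ × 1.1) ≈ 219.3 m

H ≈ 220 m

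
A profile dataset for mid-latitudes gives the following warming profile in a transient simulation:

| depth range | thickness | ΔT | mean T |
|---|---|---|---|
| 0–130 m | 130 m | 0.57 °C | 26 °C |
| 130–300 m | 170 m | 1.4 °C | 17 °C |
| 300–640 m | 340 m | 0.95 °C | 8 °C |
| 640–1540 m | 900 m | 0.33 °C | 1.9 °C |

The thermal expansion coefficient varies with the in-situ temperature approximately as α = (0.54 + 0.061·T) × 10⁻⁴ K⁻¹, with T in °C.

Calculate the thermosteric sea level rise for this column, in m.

0.106 m of thermosteric rise

Layer 1: α = (0.54 + 0.061×26)×10⁻⁴ = 2.126×10⁻⁴ K⁻¹
Layer 2: α = (0.54 + 0.061×17)×10⁻⁴ = 1.577×10⁻⁴ K⁻¹
Layer 3: α = (0.54 + 0.061×8)×10⁻⁴ = 1.028×10⁻⁴ K⁻¹
Layer 4: α = (0.54 + 0.061×1.9)×10⁻⁴ = 0.6559×10⁻⁴ K⁻¹
2.126×10⁻⁴ × 130 × 0.57 = 0.01575366 m
130–300 m: 170 × 1.4 × 1.577×10⁻⁴ = 0.0375326 m
Layer 3: 1.028×10⁻⁴ × 340 × 0.95 = 0.0332044 m
0.6559×10⁻⁴ × 0.33 × 900 = 0.01948023 m
Δh = 0.01575366 + 0.0375326 + 0.0332044 + 0.01948023 = 0.10597089 m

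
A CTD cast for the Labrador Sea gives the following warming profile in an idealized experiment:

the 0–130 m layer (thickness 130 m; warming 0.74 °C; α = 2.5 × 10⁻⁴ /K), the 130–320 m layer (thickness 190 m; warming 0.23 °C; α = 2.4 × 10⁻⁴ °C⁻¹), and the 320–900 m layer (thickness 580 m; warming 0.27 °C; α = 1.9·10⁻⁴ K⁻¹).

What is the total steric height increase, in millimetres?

64.3 mm of thermosteric rise

0–130 m: 2.5×10⁻⁴ × 0.74 × 130 = 0.02405 m
Layer 2: 0.23 × 190 × 2.4×10⁻⁴ = 0.010488 m
320–900 m: 0.27 × 580 × 1.9×10⁻⁴ = 0.029754 m
Δh = 0.02405 + 0.010488 + 0.029754 = 0.064292 m ≈ 64.3 mm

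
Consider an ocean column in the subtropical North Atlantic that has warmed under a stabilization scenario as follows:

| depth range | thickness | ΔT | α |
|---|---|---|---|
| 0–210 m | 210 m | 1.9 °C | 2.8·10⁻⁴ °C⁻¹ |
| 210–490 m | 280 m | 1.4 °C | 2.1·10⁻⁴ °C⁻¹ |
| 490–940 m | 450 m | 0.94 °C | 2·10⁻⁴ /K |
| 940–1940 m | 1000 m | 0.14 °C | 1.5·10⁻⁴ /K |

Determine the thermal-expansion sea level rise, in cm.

Layer 1: 2.8×10⁻⁴ × 210 × 1.9 = 0.11172 m
2.1×10⁻⁴ × 280 × 1.4 = 0.08232 m
Layer 3: 450 × 0.94 × 2×10⁻⁴ = 0.08460 m
1000 × 1.5×10⁻⁴ × 0.14 = 0.02100 m
Δh = 0.11172 + 0.08232 + 0.08460 + 0.02100 = 0.29964 m ≈ 30.0 cm

30.0 cm of thermosteric rise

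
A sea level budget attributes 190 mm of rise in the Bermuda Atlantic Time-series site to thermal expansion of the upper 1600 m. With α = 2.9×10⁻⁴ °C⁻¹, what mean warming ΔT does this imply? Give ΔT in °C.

ΔT = Δh/(αH) = 0.19 / (2.9×10⁻⁴ × 1600) ≈ 0.4095 °C

about 0.41 °C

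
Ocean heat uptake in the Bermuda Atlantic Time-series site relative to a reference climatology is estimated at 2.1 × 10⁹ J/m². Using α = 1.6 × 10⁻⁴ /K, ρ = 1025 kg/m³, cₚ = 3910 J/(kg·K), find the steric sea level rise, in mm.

Δh = 83.8 mm

Δh = αQ/(ρcₚ) = 1.6×10⁻⁴ × 2.1×10⁹ / (1025 × 3910) ≈ 0.083838 m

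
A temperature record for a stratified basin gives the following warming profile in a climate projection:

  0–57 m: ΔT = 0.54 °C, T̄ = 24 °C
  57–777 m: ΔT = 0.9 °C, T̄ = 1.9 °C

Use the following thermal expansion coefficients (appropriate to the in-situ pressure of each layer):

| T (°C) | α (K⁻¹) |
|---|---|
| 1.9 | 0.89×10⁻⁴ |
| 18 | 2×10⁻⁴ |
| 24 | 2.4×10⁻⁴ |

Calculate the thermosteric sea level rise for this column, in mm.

Layer 1 at 24 °C → α = 2.4×10⁻⁴ K⁻¹
Layer 2 at 1.9 °C → α = 0.89×10⁻⁴ K⁻¹
Layer 1: 2.4×10⁻⁴ × 57 × 0.54 = 0.0073872 m
720 × 0.89×10⁻⁴ × 0.9 = 0.057672 m
Δh = 0.0073872 + 0.057672 = 0.0650592 m

65 mm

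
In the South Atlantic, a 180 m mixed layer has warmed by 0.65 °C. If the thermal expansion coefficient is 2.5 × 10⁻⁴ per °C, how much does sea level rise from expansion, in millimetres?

Δh = αΔT·H = 2.5×10⁻⁴ × 0.65 × 180 = 0.02925 m

29.3 mm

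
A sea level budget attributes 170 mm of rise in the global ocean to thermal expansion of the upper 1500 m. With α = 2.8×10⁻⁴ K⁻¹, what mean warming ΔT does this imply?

ΔT = Δh/(αH) = 0.17 / (2.8×10⁻⁴ × 1500) ≈ 0.4048 K

about 0.40 K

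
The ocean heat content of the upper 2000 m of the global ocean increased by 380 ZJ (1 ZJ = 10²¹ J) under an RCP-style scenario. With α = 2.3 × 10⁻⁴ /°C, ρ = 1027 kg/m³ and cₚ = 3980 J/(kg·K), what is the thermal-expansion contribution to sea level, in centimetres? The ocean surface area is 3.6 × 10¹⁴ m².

Δh ≈ 5.94 cm

Per unit area: Q = 380×10²¹ / (3.6×10¹⁴) ≈ 1.056×10⁹ J/m²
Δh = αQ/(ρcₚ) = 2.3×10⁻⁴ × 1.056×10⁹ / (1027 × 3980) ≈ 0.059421 m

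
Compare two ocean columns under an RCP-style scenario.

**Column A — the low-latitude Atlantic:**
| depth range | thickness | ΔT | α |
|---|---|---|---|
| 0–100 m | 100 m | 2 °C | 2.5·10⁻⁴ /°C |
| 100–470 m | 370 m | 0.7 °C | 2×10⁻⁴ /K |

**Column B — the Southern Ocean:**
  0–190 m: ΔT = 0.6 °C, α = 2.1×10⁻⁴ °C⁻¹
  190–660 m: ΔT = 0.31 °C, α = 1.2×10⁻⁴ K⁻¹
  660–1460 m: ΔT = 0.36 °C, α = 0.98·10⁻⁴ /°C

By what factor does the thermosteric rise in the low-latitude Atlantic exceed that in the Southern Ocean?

≈ 1.46×

A 2.5×10⁻⁴ × 100 × 2 = 0.05000 m
A Layer 2: 370 × 2×10⁻⁴ × 0.7 = 0.05180 m
A total: 0.10180 m
B 0.6 × 2.1×10⁻⁴ × 190 = 0.02394 m
B Layer 2: 0.31 × 1.2×10⁻⁴ × 470 = 0.017484 m
B 660–1460 m: 800 × 0.36 × 0.98×10⁻⁴ = 0.028224 m
B total: 0.069648 m
Ratio: 0.10180 / 0.069648 ≈ 1.462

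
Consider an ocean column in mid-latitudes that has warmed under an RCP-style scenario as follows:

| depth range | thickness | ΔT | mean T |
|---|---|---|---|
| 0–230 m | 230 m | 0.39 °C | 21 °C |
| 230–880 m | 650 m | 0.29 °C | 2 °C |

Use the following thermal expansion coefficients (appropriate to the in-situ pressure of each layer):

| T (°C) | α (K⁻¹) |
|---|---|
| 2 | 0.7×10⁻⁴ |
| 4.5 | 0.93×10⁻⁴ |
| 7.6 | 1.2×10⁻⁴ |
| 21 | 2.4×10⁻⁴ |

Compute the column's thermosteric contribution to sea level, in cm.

Layer 1 at 21 °C → α = 2.4×10⁻⁴ K⁻¹
Layer 2 at 2 °C → α = 0.7×10⁻⁴ K⁻¹
Layer 1: 2.4×10⁻⁴ × 0.39 × 230 = 0.021528 m
0.7×10⁻⁴ × 650 × 0.29 = 0.013195 m
Δh = 0.021528 + 0.013195 = 0.034723 m ≈ 3.47 cm

3.47 cm of thermosteric rise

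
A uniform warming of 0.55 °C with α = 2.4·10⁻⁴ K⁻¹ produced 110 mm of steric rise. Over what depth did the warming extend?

about 833 m

H = Δh/(αΔT) = 0.11 / (2.4×10⁻⁴ × 0.55) ≈ 833.3 m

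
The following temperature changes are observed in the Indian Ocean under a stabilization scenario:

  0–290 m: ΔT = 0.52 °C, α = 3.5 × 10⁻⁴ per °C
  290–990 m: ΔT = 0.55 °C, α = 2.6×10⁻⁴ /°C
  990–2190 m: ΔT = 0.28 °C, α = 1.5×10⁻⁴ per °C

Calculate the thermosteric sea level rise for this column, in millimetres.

Layer 1: 0.52 × 3.5×10⁻⁴ × 290 = 0.05278 m
Layer 2: 2.6×10⁻⁴ × 0.55 × 700 = 0.10010 m
Layer 3: 0.28 × 1200 × 1.5×10⁻⁴ = 0.05040 m
Δh = 0.05278 + 0.10010 + 0.05040 = 0.20328 m

203 mm of thermosteric rise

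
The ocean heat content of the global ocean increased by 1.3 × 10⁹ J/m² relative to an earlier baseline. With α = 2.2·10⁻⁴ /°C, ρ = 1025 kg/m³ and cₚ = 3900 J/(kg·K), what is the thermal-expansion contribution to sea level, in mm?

Δh = αQ/(ρcₚ) = 2.2×10⁻⁴ × 1.3×10⁹ / (1025 × 3900) ≈ 0.071545 m

71.5 mm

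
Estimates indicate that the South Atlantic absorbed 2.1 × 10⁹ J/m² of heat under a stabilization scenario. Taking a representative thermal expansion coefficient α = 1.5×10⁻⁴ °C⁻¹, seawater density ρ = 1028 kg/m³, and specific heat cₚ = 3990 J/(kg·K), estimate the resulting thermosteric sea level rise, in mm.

Δh = αQ/(ρcₚ) = 1.5×10⁻⁴ × 2.1×10⁹ / (1028 × 3990) ≈ 0.076797 m

76.8 mm of thermosteric rise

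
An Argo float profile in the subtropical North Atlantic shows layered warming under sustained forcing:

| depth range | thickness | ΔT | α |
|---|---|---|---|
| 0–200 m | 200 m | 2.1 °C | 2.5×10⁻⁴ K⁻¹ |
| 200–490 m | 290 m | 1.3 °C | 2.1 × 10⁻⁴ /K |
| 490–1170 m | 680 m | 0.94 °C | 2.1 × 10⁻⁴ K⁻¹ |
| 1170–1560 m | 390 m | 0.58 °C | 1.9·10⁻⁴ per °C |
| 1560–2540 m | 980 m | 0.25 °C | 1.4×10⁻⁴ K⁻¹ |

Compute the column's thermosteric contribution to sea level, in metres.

0–200 m: 2.5×10⁻⁴ × 200 × 2.1 = 0.10500 m
200–490 m: 2.1×10⁻⁴ × 290 × 1.3 = 0.07917 m
0.94 × 2.1×10⁻⁴ × 680 = 0.134232 m
1.9×10⁻⁴ × 0.58 × 390 = 0.042978 m
Layer 5: 980 × 1.4×10⁻⁴ × 0.25 = 0.03430 m
Δh = 0.10500 + 0.07917 + 0.134232 + 0.042978 + 0.03430 = 0.39568 m

0.396 m of thermosteric rise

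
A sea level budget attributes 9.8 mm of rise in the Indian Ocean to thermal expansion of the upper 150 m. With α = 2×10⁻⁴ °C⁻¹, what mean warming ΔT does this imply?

ΔT = Δh/(αH) = 0.0098 / (2×10⁻⁴ × 150) ≈ 0.3267 °C

about 0.33 °C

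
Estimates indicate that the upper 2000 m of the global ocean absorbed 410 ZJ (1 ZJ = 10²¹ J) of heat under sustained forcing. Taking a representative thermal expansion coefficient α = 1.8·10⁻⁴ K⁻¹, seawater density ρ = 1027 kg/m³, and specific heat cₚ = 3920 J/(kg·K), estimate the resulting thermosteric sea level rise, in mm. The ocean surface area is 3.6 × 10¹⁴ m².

about 50.9 mm

Per unit area: Q = 410×10²¹ / (3.6×10¹⁴) ≈ 1.139×10⁹ J/m²
Δh = αQ/(ρcₚ) = 1.8×10⁻⁴ × 1.139×10⁹ / (1027 × 3920) ≈ 0.050926 m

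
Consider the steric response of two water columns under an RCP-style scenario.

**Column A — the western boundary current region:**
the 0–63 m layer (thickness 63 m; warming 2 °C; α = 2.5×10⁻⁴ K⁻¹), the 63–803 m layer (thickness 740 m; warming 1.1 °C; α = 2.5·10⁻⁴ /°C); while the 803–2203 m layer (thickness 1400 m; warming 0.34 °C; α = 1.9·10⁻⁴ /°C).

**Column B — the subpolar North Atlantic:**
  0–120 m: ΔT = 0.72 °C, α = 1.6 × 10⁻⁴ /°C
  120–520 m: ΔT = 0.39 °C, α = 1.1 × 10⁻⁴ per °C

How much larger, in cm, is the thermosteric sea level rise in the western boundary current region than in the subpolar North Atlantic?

A 63 × 2.5×10⁻⁴ × 2 = 0.03150 m
A 1.1 × 740 × 2.5×10⁻⁴ = 0.20350 m
A 803–2203 m: 1.9×10⁻⁴ × 0.34 × 1400 = 0.09044 m
A total: 0.32544 m
B 0–120 m: 120 × 1.6×10⁻⁴ × 0.72 = 0.013824 m
B Layer 2: 0.39 × 1.1×10⁻⁴ × 400 = 0.01716 m
B total: 0.030984 m
Difference: 0.32544 − 0.030984 = 0.294456 m

29.4 cm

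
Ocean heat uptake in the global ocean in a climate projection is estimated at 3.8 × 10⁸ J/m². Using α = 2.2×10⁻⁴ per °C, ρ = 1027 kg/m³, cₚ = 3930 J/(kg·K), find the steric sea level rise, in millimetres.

Δh = αQ/(ρcₚ) = 2.2×10⁻⁴ × 3.8×10⁸ / (1027 × 3930) ≈ 0.020713 m

Δh = 21 mm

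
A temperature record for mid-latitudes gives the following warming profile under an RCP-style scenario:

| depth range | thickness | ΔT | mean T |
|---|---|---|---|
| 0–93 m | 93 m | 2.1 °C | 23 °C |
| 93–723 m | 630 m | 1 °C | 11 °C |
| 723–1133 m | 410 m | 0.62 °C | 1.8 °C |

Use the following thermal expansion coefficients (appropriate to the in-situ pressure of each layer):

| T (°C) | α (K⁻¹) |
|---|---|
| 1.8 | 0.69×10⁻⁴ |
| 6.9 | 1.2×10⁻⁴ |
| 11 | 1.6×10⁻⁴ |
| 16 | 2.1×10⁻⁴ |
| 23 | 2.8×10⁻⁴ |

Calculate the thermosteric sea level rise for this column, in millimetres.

173 mm of thermosteric rise

Layer 1 at 23 °C → α = 2.8×10⁻⁴ K⁻¹
Layer 2 at 11 °C → α = 1.6×10⁻⁴ K⁻¹
Layer 3 at 1.8 °C → α = 0.69×10⁻⁴ K⁻¹
2.8×10⁻⁴ × 93 × 2.1 = 0.054684 m
93–723 m: 630 × 1.6×10⁻⁴ × 1 = 0.10080 m
723–1133 m: 0.69×10⁻⁴ × 0.62 × 410 = 0.0175398 m
Δh = 0.054684 + 0.10080 + 0.0175398 = 0.1730238 m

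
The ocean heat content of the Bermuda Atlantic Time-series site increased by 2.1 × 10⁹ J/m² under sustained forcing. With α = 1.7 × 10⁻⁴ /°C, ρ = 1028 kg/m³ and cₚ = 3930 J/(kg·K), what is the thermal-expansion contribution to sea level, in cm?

Δh = αQ/(ρcₚ) = 1.7×10⁻⁴ × 2.1×10⁹ / (1028 × 3930) ≈ 0.088365 m

Δh = 8.84 cm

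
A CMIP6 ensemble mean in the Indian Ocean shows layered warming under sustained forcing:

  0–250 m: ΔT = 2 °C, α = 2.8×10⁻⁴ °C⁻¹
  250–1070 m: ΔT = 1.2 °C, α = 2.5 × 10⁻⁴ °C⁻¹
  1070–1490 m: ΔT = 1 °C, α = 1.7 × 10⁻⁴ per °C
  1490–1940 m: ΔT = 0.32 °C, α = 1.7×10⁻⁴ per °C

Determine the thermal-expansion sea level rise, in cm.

48 cm of thermosteric rise

0–250 m: 250 × 2 × 2.8×10⁻⁴ = 0.14000 m
Layer 2: 1.2 × 2.5×10⁻⁴ × 820 = 0.24600 m
1070–1490 m: 420 × 1 × 1.7×10⁻⁴ = 0.07140 m
1490–1940 m: 0.32 × 450 × 1.7×10⁻⁴ = 0.02448 m
Δh = 0.14000 + 0.24600 + 0.07140 + 0.02448 = 0.48188 m ≈ 48 cm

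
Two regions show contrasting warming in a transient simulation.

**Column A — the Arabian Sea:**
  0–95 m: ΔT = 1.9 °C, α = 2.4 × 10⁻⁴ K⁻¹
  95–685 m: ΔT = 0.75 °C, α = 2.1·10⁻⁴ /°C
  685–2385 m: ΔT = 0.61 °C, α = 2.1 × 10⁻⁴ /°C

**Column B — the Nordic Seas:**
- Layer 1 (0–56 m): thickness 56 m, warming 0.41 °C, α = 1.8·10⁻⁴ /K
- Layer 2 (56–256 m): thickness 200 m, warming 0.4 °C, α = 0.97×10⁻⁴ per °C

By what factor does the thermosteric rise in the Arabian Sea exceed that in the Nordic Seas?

A 0–95 m: 1.9 × 2.4×10⁻⁴ × 95 = 0.04332 m
A 95–685 m: 2.1×10⁻⁴ × 590 × 0.75 = 0.092925 m
A Layer 3: 1700 × 0.61 × 2.1×10⁻⁴ = 0.21777 m
A total: 0.354015 m
B 0–56 m: 0.41 × 56 × 1.8×10⁻⁴ = 0.0041328 m
B 56–256 m: 0.4 × 200 × 0.97×10⁻⁴ = 0.00776 m
B total: 0.0118928 m
Ratio: 0.354015 / 0.0118928 ≈ 29.77

a factor of 30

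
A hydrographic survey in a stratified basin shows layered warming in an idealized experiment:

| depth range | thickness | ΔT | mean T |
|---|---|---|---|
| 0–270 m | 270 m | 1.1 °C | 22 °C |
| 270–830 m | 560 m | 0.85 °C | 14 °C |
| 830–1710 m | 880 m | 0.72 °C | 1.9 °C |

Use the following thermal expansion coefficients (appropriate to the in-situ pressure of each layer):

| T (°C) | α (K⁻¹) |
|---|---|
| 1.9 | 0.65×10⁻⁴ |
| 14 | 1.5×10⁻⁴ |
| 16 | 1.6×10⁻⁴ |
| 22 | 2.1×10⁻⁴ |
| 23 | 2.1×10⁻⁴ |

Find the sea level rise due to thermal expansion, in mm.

Layer 1 at 22 °C → α = 2.1×10⁻⁴ K⁻¹
Layer 2 at 14 °C → α = 1.5×10⁻⁴ K⁻¹
Layer 3 at 1.9 °C → α = 0.65×10⁻⁴ K⁻¹
Layer 1: 1.1 × 2.1×10⁻⁴ × 270 = 0.06237 m
Layer 2: 1.5×10⁻⁴ × 0.85 × 560 = 0.07140 m
830–1710 m: 880 × 0.72 × 0.65×10⁻⁴ = 0.041184 m
Δh = 0.06237 + 0.07140 + 0.041184 = 0.174954 m ≈ 175 mm

Δh ≈ 175 mm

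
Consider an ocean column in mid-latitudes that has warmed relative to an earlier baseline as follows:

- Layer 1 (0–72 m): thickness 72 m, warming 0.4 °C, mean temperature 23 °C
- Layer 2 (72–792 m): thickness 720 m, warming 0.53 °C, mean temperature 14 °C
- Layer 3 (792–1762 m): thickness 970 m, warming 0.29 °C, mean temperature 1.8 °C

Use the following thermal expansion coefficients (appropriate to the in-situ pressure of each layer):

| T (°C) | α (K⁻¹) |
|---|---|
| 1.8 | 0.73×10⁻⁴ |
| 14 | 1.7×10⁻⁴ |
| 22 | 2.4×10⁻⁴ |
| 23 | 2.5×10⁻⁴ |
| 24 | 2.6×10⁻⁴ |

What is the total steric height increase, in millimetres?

Layer 1 at 23 °C → α = 2.5×10⁻⁴ K⁻¹
Layer 2 at 14 °C → α = 1.7×10⁻⁴ K⁻¹
Layer 3 at 1.8 °C → α = 0.73×10⁻⁴ K⁻¹
Layer 1: 2.5×10⁻⁴ × 72 × 0.4 = 0.00720 m
72–792 m: 720 × 1.7×10⁻⁴ × 0.53 = 0.064872 m
Layer 3: 0.73×10⁻⁴ × 0.29 × 970 = 0.0205349 m
Δh = 0.00720 + 0.064872 + 0.0205349 = 0.0926069 m

Δh ≈ 92.6 mm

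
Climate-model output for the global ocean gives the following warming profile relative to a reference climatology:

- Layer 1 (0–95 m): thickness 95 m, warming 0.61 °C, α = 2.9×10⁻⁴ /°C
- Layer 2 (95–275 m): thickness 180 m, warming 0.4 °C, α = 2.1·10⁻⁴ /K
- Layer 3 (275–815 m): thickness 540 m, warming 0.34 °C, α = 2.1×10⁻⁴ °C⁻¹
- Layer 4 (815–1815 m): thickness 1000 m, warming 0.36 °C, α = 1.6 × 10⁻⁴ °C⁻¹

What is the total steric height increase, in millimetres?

2.9×10⁻⁴ × 0.61 × 95 = 0.0168055 m
Layer 2: 180 × 2.1×10⁻⁴ × 0.4 = 0.01512 m
Layer 3: 0.34 × 2.1×10⁻⁴ × 540 = 0.038556 m
815–1815 m: 1000 × 0.36 × 1.6×10⁻⁴ = 0.05760 m
Δh = 0.0168055 + 0.01512 + 0.038556 + 0.05760 = 0.1280815 m

128 mm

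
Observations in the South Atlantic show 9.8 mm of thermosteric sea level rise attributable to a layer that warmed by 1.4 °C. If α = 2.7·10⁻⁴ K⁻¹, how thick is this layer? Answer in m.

H = Δh/(αΔT) = 0.0098 / (2.7×10⁻⁴ × 1.4) ≈ 25.93 m

25.9 m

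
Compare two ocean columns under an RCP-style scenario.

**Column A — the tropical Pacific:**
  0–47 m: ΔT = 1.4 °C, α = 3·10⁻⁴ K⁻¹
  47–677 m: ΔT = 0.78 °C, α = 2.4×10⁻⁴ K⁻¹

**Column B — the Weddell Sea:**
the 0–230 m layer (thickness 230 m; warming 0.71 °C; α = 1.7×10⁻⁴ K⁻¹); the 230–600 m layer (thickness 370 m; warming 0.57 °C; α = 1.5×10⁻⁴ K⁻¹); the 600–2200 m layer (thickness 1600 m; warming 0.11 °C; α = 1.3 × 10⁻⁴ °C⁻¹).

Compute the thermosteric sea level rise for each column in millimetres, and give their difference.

Δh_A ≈ 138 mm, Δh_B ≈ 82.3 mm; difference ≈ 55.4 mm

A 47 × 1.4 × 3×10⁻⁴ = 0.01974 m
A 0.78 × 2.4×10⁻⁴ × 630 = 0.117936 m
A total: 0.137676 m
B Layer 1: 0.71 × 230 × 1.7×10⁻⁴ = 0.027761 m
B Layer 2: 370 × 1.5×10⁻⁴ × 0.57 = 0.031635 m
B Layer 3: 1600 × 0.11 × 1.3×10⁻⁴ = 0.02288 m
B total: 0.082276 m
Difference: 0.137676 − 0.082276 = 0.05540 m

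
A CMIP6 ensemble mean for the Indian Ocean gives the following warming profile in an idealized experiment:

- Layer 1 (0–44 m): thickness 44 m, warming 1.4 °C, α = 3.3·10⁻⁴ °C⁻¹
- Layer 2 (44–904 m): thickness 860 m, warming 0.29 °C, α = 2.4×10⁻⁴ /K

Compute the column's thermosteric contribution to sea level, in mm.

1.4 × 44 × 3.3×10⁻⁴ = 0.020328 m
Layer 2: 2.4×10⁻⁴ × 860 × 0.29 = 0.059856 m
Δh = 0.020328 + 0.059856 = 0.080184 m ≈ 80 mm

Δh = 80 mm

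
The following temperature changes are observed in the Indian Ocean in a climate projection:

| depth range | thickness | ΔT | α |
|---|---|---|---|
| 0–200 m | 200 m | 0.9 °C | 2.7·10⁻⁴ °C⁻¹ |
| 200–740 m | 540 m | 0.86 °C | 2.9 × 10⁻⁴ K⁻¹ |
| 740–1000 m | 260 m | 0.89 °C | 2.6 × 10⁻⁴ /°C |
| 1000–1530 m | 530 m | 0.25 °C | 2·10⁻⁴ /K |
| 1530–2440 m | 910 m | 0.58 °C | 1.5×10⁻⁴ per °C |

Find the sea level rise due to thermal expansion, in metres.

0–200 m: 0.9 × 200 × 2.7×10⁻⁴ = 0.04860 m
Layer 2: 0.86 × 540 × 2.9×10⁻⁴ = 0.134676 m
740–1000 m: 260 × 0.89 × 2.6×10⁻⁴ = 0.060164 m
Layer 4: 2×10⁻⁴ × 0.25 × 530 = 0.02650 m
Layer 5: 0.58 × 910 × 1.5×10⁻⁴ = 0.07917 m
Δh = 0.04860 + 0.134676 + 0.060164 + 0.02650 + 0.07917 = 0.34911 m

Δh = 0.349 m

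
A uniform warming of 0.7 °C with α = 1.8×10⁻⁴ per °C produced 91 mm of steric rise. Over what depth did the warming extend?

H = Δh/(αΔT) = 0.091 / (1.8×10⁻⁴ × 0.7) ≈ 722.2 m

about 722 m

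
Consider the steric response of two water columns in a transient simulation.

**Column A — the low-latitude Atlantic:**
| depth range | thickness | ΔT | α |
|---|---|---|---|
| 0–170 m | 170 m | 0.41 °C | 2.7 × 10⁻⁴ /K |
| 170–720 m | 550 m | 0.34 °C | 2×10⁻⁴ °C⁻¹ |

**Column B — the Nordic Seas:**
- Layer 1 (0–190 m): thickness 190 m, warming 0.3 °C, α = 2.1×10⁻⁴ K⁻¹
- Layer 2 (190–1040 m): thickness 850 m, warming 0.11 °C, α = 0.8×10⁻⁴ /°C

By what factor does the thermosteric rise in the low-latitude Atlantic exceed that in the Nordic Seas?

2.9

A 0–170 m: 170 × 0.41 × 2.7×10⁻⁴ = 0.018819 m
A 170–720 m: 2×10⁻⁴ × 0.34 × 550 = 0.03740 m
A total: 0.056219 m
B 2.1×10⁻⁴ × 190 × 0.3 = 0.01197 m
B 190–1040 m: 0.8×10⁻⁴ × 850 × 0.11 = 0.00748 m
B total: 0.01945 m
Ratio: 0.056219 / 0.01945 ≈ 2.890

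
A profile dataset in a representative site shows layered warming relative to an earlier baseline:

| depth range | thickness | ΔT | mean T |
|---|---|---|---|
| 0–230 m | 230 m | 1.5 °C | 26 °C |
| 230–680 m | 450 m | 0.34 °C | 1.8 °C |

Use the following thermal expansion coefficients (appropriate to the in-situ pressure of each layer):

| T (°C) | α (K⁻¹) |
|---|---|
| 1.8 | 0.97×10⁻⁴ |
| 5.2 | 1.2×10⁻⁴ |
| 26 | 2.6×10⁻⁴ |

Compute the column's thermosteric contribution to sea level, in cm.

Layer 1 at 26 °C → α = 2.6×10⁻⁴ K⁻¹
Layer 2 at 1.8 °C → α = 0.97×10⁻⁴ K⁻¹
2.6×10⁻⁴ × 1.5 × 230 = 0.08970 m
0.97×10⁻⁴ × 0.34 × 450 = 0.014841 m
Δh = 0.08970 + 0.014841 = 0.104541 m ≈ 10 cm

Δh = 10 cm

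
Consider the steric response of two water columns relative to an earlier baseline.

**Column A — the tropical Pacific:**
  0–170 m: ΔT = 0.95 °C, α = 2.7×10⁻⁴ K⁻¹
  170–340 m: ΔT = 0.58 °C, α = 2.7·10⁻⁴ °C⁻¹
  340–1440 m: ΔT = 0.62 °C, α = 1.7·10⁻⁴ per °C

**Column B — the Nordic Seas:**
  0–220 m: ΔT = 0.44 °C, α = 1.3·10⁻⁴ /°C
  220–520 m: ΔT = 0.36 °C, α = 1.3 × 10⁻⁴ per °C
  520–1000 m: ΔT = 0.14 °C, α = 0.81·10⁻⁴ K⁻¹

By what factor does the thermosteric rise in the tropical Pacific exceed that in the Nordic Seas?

A Layer 1: 0.95 × 2.7×10⁻⁴ × 170 = 0.043605 m
A 170–340 m: 0.58 × 2.7×10⁻⁴ × 170 = 0.026622 m
A 1100 × 1.7×10⁻⁴ × 0.62 = 0.11594 m
A total: 0.186167 m
B 1.3×10⁻⁴ × 220 × 0.44 = 0.012584 m
B 220–520 m: 300 × 0.36 × 1.3×10⁻⁴ = 0.01404 m
B Layer 3: 0.81×10⁻⁴ × 0.14 × 480 = 0.0054432 m
B total: 0.0320672 m
Ratio: 0.186167 / 0.0320672 ≈ 5.806

≈ 5.8×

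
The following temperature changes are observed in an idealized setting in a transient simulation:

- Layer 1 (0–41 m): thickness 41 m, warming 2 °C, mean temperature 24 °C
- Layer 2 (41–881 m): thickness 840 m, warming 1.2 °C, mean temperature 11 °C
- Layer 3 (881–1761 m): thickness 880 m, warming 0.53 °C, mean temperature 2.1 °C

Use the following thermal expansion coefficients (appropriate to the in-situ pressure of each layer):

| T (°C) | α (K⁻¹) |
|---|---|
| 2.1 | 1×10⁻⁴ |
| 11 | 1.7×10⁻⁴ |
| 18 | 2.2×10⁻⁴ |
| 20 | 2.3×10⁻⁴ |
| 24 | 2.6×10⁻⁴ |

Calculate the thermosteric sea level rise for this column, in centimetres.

Δh = 24 cm

Layer 1 at 24 °C → α = 2.6×10⁻⁴ K⁻¹
Layer 2 at 11 °C → α = 1.7×10⁻⁴ K⁻¹
Layer 3 at 2.1 °C → α = 1×10⁻⁴ K⁻¹
Layer 1: 41 × 2 × 2.6×10⁻⁴ = 0.02132 m
1.2 × 840 × 1.7×10⁻⁴ = 0.17136 m
881–1761 m: 0.53 × 1×10⁻⁴ × 880 = 0.04664 m
Δh = 0.02132 + 0.17136 + 0.04664 = 0.23932 m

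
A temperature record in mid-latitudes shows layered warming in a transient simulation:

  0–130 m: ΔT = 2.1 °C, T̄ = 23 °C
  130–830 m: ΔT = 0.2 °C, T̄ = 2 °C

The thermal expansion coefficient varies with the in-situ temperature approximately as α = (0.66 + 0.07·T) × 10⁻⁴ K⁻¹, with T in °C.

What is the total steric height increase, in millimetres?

Layer 1: α = (0.66 + 0.07×23)×10⁻⁴ = 2.27×10⁻⁴ K⁻¹
Layer 2: α = (0.66 + 0.07×2)×10⁻⁴ = 0.8×10⁻⁴ K⁻¹
130 × 2.27×10⁻⁴ × 2.1 = 0.061971 m
130–830 m: 0.8×10⁻⁴ × 0.2 × 700 = 0.01120 m
Δh = 0.061971 + 0.01120 = 0.073171 m

Δh ≈ 73.2 mm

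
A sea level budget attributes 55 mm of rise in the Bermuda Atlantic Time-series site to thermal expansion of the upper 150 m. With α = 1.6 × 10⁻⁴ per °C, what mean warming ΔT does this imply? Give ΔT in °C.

ΔT = Δh/(αH) = 0.055 / (1.6×10⁻⁴ × 150) ≈ 2.292 °C

about 2.29 °C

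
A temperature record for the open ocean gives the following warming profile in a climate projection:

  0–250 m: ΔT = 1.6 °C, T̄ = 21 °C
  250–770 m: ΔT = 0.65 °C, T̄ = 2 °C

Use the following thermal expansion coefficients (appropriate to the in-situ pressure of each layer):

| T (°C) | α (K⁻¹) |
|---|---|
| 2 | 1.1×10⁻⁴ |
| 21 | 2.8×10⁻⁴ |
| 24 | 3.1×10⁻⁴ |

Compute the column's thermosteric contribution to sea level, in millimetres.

about 149 mm

Layer 1 at 21 °C → α = 2.8×10⁻⁴ K⁻¹
Layer 2 at 2 °C → α = 1.1×10⁻⁴ K⁻¹
Layer 1: 1.6 × 2.8×10⁻⁴ × 250 = 0.11200 m
250–770 m: 1.1×10⁻⁴ × 0.65 × 520 = 0.03718 m
Δh = 0.11200 + 0.03718 = 0.14918 m ≈ 149 mm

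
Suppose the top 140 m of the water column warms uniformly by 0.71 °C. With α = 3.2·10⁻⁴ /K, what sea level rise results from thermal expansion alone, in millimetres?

Δh = αΔT·H = 3.2×10⁻⁴ × 0.71 × 140 = 0.031808 m

32 mm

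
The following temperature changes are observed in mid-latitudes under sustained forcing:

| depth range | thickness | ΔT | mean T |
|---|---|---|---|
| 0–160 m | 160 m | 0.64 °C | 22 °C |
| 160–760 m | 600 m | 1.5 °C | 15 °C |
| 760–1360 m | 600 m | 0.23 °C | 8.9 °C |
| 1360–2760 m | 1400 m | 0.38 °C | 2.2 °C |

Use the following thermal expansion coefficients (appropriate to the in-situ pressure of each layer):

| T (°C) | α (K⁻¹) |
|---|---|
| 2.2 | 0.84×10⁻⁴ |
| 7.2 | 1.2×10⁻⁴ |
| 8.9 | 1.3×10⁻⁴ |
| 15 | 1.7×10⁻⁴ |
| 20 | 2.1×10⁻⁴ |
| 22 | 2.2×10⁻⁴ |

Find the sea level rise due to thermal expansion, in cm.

about 24 cm

Layer 1 at 22 °C → α = 2.2×10⁻⁴ K⁻¹
Layer 2 at 15 °C → α = 1.7×10⁻⁴ K⁻¹
Layer 3 at 8.9 °C → α = 1.3×10⁻⁴ K⁻¹
Layer 4 at 2.2 °C → α = 0.84×10⁻⁴ K⁻¹
0–160 m: 2.2×10⁻⁴ × 160 × 0.64 = 0.022528 m
160–760 m: 1.7×10⁻⁴ × 600 × 1.5 = 0.15300 m
Layer 3: 1.3×10⁻⁴ × 0.23 × 600 = 0.01794 m
Layer 4: 1400 × 0.84×10⁻⁴ × 0.38 = 0.044688 m
Δh = 0.022528 + 0.15300 + 0.01794 + 0.044688 = 0.238156 m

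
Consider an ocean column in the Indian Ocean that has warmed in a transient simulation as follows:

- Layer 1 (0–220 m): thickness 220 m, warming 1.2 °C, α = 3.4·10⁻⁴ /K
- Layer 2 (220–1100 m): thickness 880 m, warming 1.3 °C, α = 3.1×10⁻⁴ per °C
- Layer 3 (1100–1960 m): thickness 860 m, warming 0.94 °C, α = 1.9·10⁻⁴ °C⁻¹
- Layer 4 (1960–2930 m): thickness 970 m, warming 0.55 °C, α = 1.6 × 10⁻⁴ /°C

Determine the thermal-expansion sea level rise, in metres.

0.683 m of thermosteric rise

Layer 1: 220 × 1.2 × 3.4×10⁻⁴ = 0.08976 m
3.1×10⁻⁴ × 880 × 1.3 = 0.35464 m
1.9×10⁻⁴ × 0.94 × 860 = 0.153596 m
Layer 4: 0.55 × 1.6×10⁻⁴ × 970 = 0.08536 m
Δh = 0.08976 + 0.35464 + 0.153596 + 0.08536 = 0.683356 m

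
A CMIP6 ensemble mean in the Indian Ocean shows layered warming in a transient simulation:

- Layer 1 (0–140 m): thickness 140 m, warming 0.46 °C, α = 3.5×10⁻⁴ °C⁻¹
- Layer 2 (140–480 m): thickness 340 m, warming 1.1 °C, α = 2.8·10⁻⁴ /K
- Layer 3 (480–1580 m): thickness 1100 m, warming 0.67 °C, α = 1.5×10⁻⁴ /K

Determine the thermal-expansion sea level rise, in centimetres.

24 cm of thermosteric rise

3.5×10⁻⁴ × 140 × 0.46 = 0.02254 m
140–480 m: 340 × 1.1 × 2.8×10⁻⁴ = 0.10472 m
480–1580 m: 0.67 × 1100 × 1.5×10⁻⁴ = 0.11055 m
Δh = 0.02254 + 0.10472 + 0.11055 = 0.23781 m ≈ 24 cm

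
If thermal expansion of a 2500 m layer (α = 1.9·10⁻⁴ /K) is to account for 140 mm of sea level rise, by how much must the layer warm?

ΔT = Δh/(αH) = 0.14 / (1.9×10⁻⁴ × 2500) ≈ 0.2947 K

ΔT ≈ 0.29 K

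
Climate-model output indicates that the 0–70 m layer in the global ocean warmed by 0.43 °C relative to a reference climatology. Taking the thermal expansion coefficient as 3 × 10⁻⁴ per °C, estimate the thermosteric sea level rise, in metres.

Δh = αΔT·H = 3×10⁻⁴ × 0.43 × 70 = 0.00903 m

Δh = 0.00903 m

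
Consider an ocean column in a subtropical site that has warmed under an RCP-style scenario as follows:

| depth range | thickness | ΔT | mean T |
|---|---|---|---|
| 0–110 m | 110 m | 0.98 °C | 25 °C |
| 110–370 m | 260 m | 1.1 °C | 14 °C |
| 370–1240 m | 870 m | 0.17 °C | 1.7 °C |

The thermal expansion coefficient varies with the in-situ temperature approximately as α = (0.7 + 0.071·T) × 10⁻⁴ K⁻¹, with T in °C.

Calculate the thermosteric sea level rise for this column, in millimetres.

Δh = 87.3 mm

Layer 1: α = (0.7 + 0.071×25)×10⁻⁴ = 2.475×10⁻⁴ K⁻¹
Layer 2: α = (0.7 + 0.071×14)×10⁻⁴ = 1.694×10⁻⁴ K⁻¹
Layer 3: α = (0.7 + 0.071×1.7)×10⁻⁴ = 0.8207×10⁻⁴ K⁻¹
110 × 0.98 × 2.475×10⁻⁴ = 0.0266805 m
1.694×10⁻⁴ × 1.1 × 260 = 0.0484484 m
0.17 × 0.8207×10⁻⁴ × 870 = 0.012138153 m
Δh = 0.0266805 + 0.0484484 + 0.012138153 = 0.087267053 m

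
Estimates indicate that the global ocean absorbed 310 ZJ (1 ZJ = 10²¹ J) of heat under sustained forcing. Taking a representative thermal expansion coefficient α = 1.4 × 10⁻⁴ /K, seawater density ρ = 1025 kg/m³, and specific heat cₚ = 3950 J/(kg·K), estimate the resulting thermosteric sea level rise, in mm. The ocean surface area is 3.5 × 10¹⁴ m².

30.6 mm

Per unit area: Q = 310×10²¹ / (3.5×10¹⁴) ≈ 8.857×10⁸ J/m²
Δh = αQ/(ρcₚ) = 1.4×10⁻⁴ × 8.857×10⁸ / (1025 × 3950) ≈ 0.030626 m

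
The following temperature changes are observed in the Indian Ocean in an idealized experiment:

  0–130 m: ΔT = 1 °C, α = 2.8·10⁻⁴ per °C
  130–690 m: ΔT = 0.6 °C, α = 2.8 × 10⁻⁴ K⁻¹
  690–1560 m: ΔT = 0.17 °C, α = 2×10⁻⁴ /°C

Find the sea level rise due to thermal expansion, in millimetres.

Δh ≈ 160 mm

0–130 m: 130 × 2.8×10⁻⁴ × 1 = 0.03640 m
130–690 m: 0.6 × 2.8×10⁻⁴ × 560 = 0.09408 m
690–1560 m: 870 × 0.17 × 2×10⁻⁴ = 0.02958 m
Δh = 0.03640 + 0.09408 + 0.02958 = 0.16006 m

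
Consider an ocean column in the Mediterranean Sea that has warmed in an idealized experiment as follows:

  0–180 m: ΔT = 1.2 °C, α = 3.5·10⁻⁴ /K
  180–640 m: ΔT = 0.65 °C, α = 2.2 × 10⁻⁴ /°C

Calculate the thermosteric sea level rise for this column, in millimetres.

Δh = 141 mm

0–180 m: 180 × 3.5×10⁻⁴ × 1.2 = 0.07560 m
0.65 × 2.2×10⁻⁴ × 460 = 0.06578 m
Δh = 0.07560 + 0.06578 = 0.14138 m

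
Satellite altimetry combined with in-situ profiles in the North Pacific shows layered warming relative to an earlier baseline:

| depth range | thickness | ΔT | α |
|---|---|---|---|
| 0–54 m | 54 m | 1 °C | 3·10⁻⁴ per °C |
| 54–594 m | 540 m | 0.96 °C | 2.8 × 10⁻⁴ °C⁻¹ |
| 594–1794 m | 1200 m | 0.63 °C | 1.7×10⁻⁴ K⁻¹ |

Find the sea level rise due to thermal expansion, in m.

0.290 m

1 × 3×10⁻⁴ × 54 = 0.01620 m
54–594 m: 540 × 2.8×10⁻⁴ × 0.96 = 0.145152 m
1200 × 1.7×10⁻⁴ × 0.63 = 0.12852 m
Δh = 0.01620 + 0.145152 + 0.12852 = 0.289872 m ≈ 0.290 m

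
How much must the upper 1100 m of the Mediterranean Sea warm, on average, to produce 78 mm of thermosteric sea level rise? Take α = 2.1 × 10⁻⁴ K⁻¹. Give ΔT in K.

about 0.338 K

ΔT = Δh/(αH) = 0.078 / (2.1×10⁻⁴ × 1100) ≈ 0.3377 K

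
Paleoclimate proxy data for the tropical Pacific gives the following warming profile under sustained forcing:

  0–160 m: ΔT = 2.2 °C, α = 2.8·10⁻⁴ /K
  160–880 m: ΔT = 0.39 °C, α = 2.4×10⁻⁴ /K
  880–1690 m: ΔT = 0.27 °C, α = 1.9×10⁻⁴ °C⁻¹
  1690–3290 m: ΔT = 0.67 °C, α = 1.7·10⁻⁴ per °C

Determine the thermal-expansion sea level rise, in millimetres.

160 × 2.8×10⁻⁴ × 2.2 = 0.09856 m
160–880 m: 2.4×10⁻⁴ × 720 × 0.39 = 0.067392 m
880–1690 m: 810 × 0.27 × 1.9×10⁻⁴ = 0.041553 m
Layer 4: 1.7×10⁻⁴ × 0.67 × 1600 = 0.18224 m
Δh = 0.09856 + 0.067392 + 0.041553 + 0.18224 = 0.389745 m ≈ 390 mm

about 390 mm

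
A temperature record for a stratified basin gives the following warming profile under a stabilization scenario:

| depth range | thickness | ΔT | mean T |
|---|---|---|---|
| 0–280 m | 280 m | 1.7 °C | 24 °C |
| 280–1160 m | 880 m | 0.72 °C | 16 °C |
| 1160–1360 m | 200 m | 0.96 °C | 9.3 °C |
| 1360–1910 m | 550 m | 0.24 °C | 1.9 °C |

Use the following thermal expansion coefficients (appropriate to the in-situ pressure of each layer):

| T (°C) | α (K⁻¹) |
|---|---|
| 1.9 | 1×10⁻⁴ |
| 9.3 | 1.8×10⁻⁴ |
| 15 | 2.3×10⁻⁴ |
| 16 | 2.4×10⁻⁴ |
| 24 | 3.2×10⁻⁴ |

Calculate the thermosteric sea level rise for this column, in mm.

352 mm

Layer 1 at 24 °C → α = 3.2×10⁻⁴ K⁻¹
Layer 2 at 16 °C → α = 2.4×10⁻⁴ K⁻¹
Layer 3 at 9.3 °C → α = 1.8×10⁻⁴ K⁻¹
Layer 4 at 1.9 °C → α = 1×10⁻⁴ K⁻¹
Layer 1: 3.2×10⁻⁴ × 1.7 × 280 = 0.15232 m
Layer 2: 0.72 × 880 × 2.4×10⁻⁴ = 0.152064 m
1160–1360 m: 200 × 0.96 × 1.8×10⁻⁴ = 0.03456 m
1360–1910 m: 0.24 × 550 × 1×10⁻⁴ = 0.01320 m
Δh = 0.15232 + 0.152064 + 0.03456 + 0.01320 = 0.352144 m ≈ 352 mm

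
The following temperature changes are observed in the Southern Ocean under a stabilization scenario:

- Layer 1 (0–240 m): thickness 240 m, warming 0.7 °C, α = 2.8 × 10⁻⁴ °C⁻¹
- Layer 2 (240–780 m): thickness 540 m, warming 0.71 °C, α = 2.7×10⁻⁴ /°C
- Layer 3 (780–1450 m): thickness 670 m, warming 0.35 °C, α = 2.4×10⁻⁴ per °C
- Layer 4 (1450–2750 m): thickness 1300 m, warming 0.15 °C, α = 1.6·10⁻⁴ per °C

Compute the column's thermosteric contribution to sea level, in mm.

Layer 1: 0.7 × 240 × 2.8×10⁻⁴ = 0.04704 m
240–780 m: 540 × 0.71 × 2.7×10⁻⁴ = 0.103518 m
780–1450 m: 0.35 × 670 × 2.4×10⁻⁴ = 0.05628 m
1450–2750 m: 1300 × 1.6×10⁻⁴ × 0.15 = 0.03120 m
Δh = 0.04704 + 0.103518 + 0.05628 + 0.03120 = 0.238038 m ≈ 238 mm

238 mm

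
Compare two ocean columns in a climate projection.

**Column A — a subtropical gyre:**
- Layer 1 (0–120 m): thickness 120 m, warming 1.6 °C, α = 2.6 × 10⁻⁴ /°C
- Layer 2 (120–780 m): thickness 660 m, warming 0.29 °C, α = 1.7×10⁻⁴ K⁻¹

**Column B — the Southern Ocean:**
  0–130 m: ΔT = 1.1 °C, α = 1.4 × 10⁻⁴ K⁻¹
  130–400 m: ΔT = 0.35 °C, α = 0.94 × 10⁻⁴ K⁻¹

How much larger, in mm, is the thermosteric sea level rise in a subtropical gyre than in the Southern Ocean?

54 mm larger

A 0–120 m: 120 × 2.6×10⁻⁴ × 1.6 = 0.04992 m
A Layer 2: 0.29 × 1.7×10⁻⁴ × 660 = 0.032538 m
A total: 0.082458 m
B 0–130 m: 1.4×10⁻⁴ × 130 × 1.1 = 0.02002 m
B Layer 2: 270 × 0.35 × 0.94×10⁻⁴ = 0.008883 m
B total: 0.028903 m
Difference: 0.082458 − 0.028903 = 0.053555 m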